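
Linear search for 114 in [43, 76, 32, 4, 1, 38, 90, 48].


i=0: 43!=114
i=1: 76!=114
i=2: 32!=114
i=3: 4!=114
i=4: 1!=114
i=5: 38!=114
i=6: 90!=114
i=7: 48!=114

Not found, 8 comps


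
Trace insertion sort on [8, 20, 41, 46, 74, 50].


Initial: [8, 20, 41, 46, 74, 50]
Insert 20: [8, 20, 41, 46, 74, 50]
Insert 41: [8, 20, 41, 46, 74, 50]
Insert 46: [8, 20, 41, 46, 74, 50]
Insert 74: [8, 20, 41, 46, 74, 50]
Insert 50: [8, 20, 41, 46, 50, 74]

Sorted: [8, 20, 41, 46, 50, 74]


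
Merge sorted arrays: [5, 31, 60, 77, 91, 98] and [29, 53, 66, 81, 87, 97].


Take 5 from A
Take 29 from B
Take 31 from A
Take 53 from B
Take 60 from A
Take 66 from B
Take 77 from A
Take 81 from B
Take 87 from B
Take 91 from A
Take 97 from B

Merged: [5, 29, 31, 53, 60, 66, 77, 81, 87, 91, 97, 98]


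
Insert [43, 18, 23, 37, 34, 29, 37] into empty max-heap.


Insert 43: [43]
Insert 18: [43, 18]
Insert 23: [43, 18, 23]
Insert 37: [43, 37, 23, 18]
Insert 34: [43, 37, 23, 18, 34]
Insert 29: [43, 37, 29, 18, 34, 23]
Insert 37: [43, 37, 37, 18, 34, 23, 29]

Final heap: [43, 37, 37, 18, 34, 23, 29]


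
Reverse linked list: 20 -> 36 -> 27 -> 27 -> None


Step 1: curr=20, set curr.next=prev(None) | reversed so far: 20
Step 2: curr=36, set curr.next=prev(20) | reversed so far: 36 -> 20
Step 3: curr=27, set curr.next=prev(36) | reversed so far: 27 -> 36 -> 20
Step 4: curr=27, set curr.next=prev(27) | reversed so far: 27 -> 27 -> 36 -> 20

27 -> 27 -> 36 -> 20 -> None


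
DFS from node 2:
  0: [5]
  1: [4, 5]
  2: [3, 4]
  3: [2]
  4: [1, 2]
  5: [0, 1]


Visit 2, push [4, 3]
Visit 3, push []
Visit 4, push [1]
Visit 1, push [5]
Visit 5, push [0]
Visit 0, push []

DFS order: [2, 3, 4, 1, 5, 0]


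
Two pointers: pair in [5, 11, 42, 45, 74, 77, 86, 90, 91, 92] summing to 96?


lo=0(5)+hi=9(92)=97
lo=0(5)+hi=8(91)=96

Yes: 5+91=96


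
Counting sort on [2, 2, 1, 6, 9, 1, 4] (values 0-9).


Input: [2, 2, 1, 6, 9, 1, 4]
Counts: [0, 2, 2, 0, 1, 0, 1, 0, 0, 1]

Sorted: [1, 1, 2, 2, 4, 6, 9]


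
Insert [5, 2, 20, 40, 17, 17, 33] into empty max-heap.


Insert 5: [5]
Insert 2: [5, 2]
Insert 20: [20, 2, 5]
Insert 40: [40, 20, 5, 2]
Insert 17: [40, 20, 5, 2, 17]
Insert 17: [40, 20, 17, 2, 17, 5]
Insert 33: [40, 20, 33, 2, 17, 5, 17]

Final heap: [40, 20, 33, 2, 17, 5, 17]


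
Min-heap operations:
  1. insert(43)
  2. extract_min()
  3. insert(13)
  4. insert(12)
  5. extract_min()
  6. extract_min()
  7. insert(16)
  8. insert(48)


insert(43) -> [43]
extract_min()->43, []
insert(13) -> [13]
insert(12) -> [12, 13]
extract_min()->12, [13]
extract_min()->13, []
insert(16) -> [16]
insert(48) -> [16, 48]

Final heap: [16, 48]


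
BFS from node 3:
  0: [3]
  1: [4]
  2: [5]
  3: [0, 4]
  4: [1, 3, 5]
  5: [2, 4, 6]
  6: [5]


Visit 3, enqueue [0, 4]
Visit 0, enqueue []
Visit 4, enqueue [1, 5]
Visit 1, enqueue []
Visit 5, enqueue [2, 6]
Visit 2, enqueue []
Visit 6, enqueue []

BFS order: [3, 0, 4, 1, 5, 2, 6]


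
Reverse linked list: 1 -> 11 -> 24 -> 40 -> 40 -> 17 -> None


Step 1: curr=1, set curr.next=prev(None) | reversed so far: 1
Step 2: curr=11, set curr.next=prev(1) | reversed so far: 11 -> 1
Step 3: curr=24, set curr.next=prev(11) | reversed so far: 24 -> 11 -> 1
Step 4: curr=40, set curr.next=prev(24) | reversed so far: 40 -> 24 -> 11 -> 1
Step 5: curr=40, set curr.next=prev(40) | reversed so far: 40 -> 40 -> 24 -> 11 -> 1
Step 6: curr=17, set curr.next=prev(40) | reversed so far: 17 -> 40 -> 40 -> 24 -> 11 -> 1

17 -> 40 -> 40 -> 24 -> 11 -> 1 -> None


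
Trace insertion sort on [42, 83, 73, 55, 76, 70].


Initial: [42, 83, 73, 55, 76, 70]
Insert 83: [42, 83, 73, 55, 76, 70]
Insert 73: [42, 73, 83, 55, 76, 70]
Insert 55: [42, 55, 73, 83, 76, 70]
Insert 76: [42, 55, 73, 76, 83, 70]
Insert 70: [42, 55, 70, 73, 76, 83]

Sorted: [42, 55, 70, 73, 76, 83]


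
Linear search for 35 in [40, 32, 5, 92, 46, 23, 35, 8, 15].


i=0: 40!=35
i=1: 32!=35
i=2: 5!=35
i=3: 92!=35
i=4: 46!=35
i=5: 23!=35
i=6: 35==35 found!

Found at 6, 7 comps


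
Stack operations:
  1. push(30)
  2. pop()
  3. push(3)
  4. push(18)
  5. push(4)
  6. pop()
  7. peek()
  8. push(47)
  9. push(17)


push(30) -> [30]
pop()->30, []
push(3) -> [3]
push(18) -> [3, 18]
push(4) -> [3, 18, 4]
pop()->4, [3, 18]
peek()->18
push(47) -> [3, 18, 47]
push(17) -> [3, 18, 47, 17]

Final stack: [3, 18, 47, 17]


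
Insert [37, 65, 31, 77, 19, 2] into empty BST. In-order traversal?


Insert 37: root
Insert 65: R from 37
Insert 31: L from 37
Insert 77: R from 37 -> R from 65
Insert 19: L from 37 -> L from 31
Insert 2: L from 37 -> L from 31 -> L from 19

In-order: [2, 19, 31, 37, 65, 77]


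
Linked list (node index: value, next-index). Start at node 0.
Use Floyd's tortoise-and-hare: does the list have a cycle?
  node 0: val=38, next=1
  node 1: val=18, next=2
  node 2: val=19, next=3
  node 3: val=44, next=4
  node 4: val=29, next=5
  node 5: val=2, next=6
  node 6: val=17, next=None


Floyd's tortoise (slow, +1) and hare (fast, +2):
  init: slow=0, fast=0
  step 1: slow=1, fast=2
  step 2: slow=2, fast=4
  step 3: slow=3, fast=6
  step 4: fast -> None, no cycle

Cycle: no


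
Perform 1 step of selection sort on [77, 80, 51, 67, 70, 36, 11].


Initial: [77, 80, 51, 67, 70, 36, 11]
Step 1: min=11 at 6
  Swap: [11, 80, 51, 67, 70, 36, 77]

After 1 step: [11, 80, 51, 67, 70, 36, 77]


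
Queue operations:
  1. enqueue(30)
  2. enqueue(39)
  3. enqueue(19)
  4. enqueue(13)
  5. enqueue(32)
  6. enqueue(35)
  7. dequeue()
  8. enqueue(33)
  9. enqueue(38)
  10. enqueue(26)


enqueue(30) -> [30]
enqueue(39) -> [30, 39]
enqueue(19) -> [30, 39, 19]
enqueue(13) -> [30, 39, 19, 13]
enqueue(32) -> [30, 39, 19, 13, 32]
enqueue(35) -> [30, 39, 19, 13, 32, 35]
dequeue()->30, [39, 19, 13, 32, 35]
enqueue(33) -> [39, 19, 13, 32, 35, 33]
enqueue(38) -> [39, 19, 13, 32, 35, 33, 38]
enqueue(26) -> [39, 19, 13, 32, 35, 33, 38, 26]

Final queue: [39, 19, 13, 32, 35, 33, 38, 26]


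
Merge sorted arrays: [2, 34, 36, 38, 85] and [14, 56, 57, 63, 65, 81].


Take 2 from A
Take 14 from B
Take 34 from A
Take 36 from A
Take 38 from A
Take 56 from B
Take 57 from B
Take 63 from B
Take 65 from B
Take 81 from B

Merged: [2, 14, 34, 36, 38, 56, 57, 63, 65, 81, 85]


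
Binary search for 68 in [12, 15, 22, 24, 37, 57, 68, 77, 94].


Step 1: lo=0, hi=8, mid=4, val=37
Step 2: lo=5, hi=8, mid=6, val=68

Found at index 6


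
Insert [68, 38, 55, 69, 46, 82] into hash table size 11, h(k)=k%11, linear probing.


Insert 68: h=2 -> slot 2
Insert 38: h=5 -> slot 5
Insert 55: h=0 -> slot 0
Insert 69: h=3 -> slot 3
Insert 46: h=2, 2 probes -> slot 4
Insert 82: h=5, 1 probes -> slot 6

Table: [55, None, 68, 69, 46, 38, 82, None, None, None, None]


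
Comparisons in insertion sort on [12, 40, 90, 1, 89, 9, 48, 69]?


Algorithm: insertion sort
Input: [12, 40, 90, 1, 89, 9, 48, 69]
Sorted: [1, 9, 12, 40, 48, 69, 89, 90]

18


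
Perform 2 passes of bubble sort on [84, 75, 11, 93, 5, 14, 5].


Initial: [84, 75, 11, 93, 5, 14, 5]
Pass 1: [75, 11, 84, 5, 14, 5, 93] (5 swaps)
Pass 2: [11, 75, 5, 14, 5, 84, 93] (4 swaps)

After 2 passes: [11, 75, 5, 14, 5, 84, 93]


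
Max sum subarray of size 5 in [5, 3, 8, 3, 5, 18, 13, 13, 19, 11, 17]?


[0:5]: 24
[1:6]: 37
[2:7]: 47
[3:8]: 52
[4:9]: 68
[5:10]: 74
[6:11]: 73

Max: 74 at [5:10]


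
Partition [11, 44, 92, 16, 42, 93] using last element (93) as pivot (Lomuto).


Pivot: 93
  11 <= 93: advance i (no swap)
  44 <= 93: advance i (no swap)
  92 <= 93: advance i (no swap)
  16 <= 93: advance i (no swap)
  42 <= 93: advance i (no swap)
Place pivot at 5: [11, 44, 92, 16, 42, 93]

Partitioned: [11, 44, 92, 16, 42, 93]


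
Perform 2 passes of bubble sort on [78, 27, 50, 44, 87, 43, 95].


Initial: [78, 27, 50, 44, 87, 43, 95]
Pass 1: [27, 50, 44, 78, 43, 87, 95] (4 swaps)
Pass 2: [27, 44, 50, 43, 78, 87, 95] (2 swaps)

After 2 passes: [27, 44, 50, 43, 78, 87, 95]


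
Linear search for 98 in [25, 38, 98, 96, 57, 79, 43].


i=0: 25!=98
i=1: 38!=98
i=2: 98==98 found!

Found at 2, 3 comps


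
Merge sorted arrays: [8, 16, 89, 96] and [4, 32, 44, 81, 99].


Take 4 from B
Take 8 from A
Take 16 from A
Take 32 from B
Take 44 from B
Take 81 from B
Take 89 from A
Take 96 from A

Merged: [4, 8, 16, 32, 44, 81, 89, 96, 99]


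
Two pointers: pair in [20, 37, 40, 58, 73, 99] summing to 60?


lo=0(20)+hi=5(99)=119
lo=0(20)+hi=4(73)=93
lo=0(20)+hi=3(58)=78
lo=0(20)+hi=2(40)=60

Yes: 20+40=60


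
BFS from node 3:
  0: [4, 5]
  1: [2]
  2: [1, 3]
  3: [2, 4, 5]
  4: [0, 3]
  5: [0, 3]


Visit 3, enqueue [2, 4, 5]
Visit 2, enqueue [1]
Visit 4, enqueue [0]
Visit 5, enqueue []
Visit 1, enqueue []
Visit 0, enqueue []

BFS order: [3, 2, 4, 5, 1, 0]


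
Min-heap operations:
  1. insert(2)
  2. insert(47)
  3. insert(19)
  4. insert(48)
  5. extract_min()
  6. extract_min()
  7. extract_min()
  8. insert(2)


insert(2) -> [2]
insert(47) -> [2, 47]
insert(19) -> [2, 47, 19]
insert(48) -> [2, 47, 19, 48]
extract_min()->2, [19, 47, 48]
extract_min()->19, [47, 48]
extract_min()->47, [48]
insert(2) -> [2, 48]

Final heap: [2, 48]


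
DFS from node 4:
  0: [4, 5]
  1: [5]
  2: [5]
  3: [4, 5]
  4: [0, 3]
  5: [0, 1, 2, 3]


Visit 4, push [3, 0]
Visit 0, push [5]
Visit 5, push [3, 2, 1]
Visit 1, push []
Visit 2, push []
Visit 3, push []

DFS order: [4, 0, 5, 1, 2, 3]


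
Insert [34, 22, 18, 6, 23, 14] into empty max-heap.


Insert 34: [34]
Insert 22: [34, 22]
Insert 18: [34, 22, 18]
Insert 6: [34, 22, 18, 6]
Insert 23: [34, 23, 18, 6, 22]
Insert 14: [34, 23, 18, 6, 22, 14]

Final heap: [34, 23, 18, 6, 22, 14]


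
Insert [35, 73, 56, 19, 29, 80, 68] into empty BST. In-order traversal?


Insert 35: root
Insert 73: R from 35
Insert 56: R from 35 -> L from 73
Insert 19: L from 35
Insert 29: L from 35 -> R from 19
Insert 80: R from 35 -> R from 73
Insert 68: R from 35 -> L from 73 -> R from 56

In-order: [19, 29, 35, 56, 68, 73, 80]


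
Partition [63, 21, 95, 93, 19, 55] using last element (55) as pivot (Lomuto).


Pivot: 55
  21 <= 55: swap -> [21, 63, 95, 93, 19, 55]
  19 <= 55: swap -> [21, 19, 95, 93, 63, 55]
Place pivot at 2: [21, 19, 55, 93, 63, 95]

Partitioned: [21, 19, 55, 93, 63, 95]


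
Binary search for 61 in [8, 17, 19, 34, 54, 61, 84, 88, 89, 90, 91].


Step 1: lo=0, hi=10, mid=5, val=61

Found at index 5


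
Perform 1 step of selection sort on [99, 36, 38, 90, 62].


Initial: [99, 36, 38, 90, 62]
Step 1: min=36 at 1
  Swap: [36, 99, 38, 90, 62]

After 1 step: [36, 99, 38, 90, 62]


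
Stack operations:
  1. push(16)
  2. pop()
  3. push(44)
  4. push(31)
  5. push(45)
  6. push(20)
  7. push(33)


push(16) -> [16]
pop()->16, []
push(44) -> [44]
push(31) -> [44, 31]
push(45) -> [44, 31, 45]
push(20) -> [44, 31, 45, 20]
push(33) -> [44, 31, 45, 20, 33]

Final stack: [44, 31, 45, 20, 33]


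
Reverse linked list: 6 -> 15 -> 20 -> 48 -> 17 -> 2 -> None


Step 1: curr=6, set curr.next=prev(None) | reversed so far: 6
Step 2: curr=15, set curr.next=prev(6) | reversed so far: 15 -> 6
Step 3: curr=20, set curr.next=prev(15) | reversed so far: 20 -> 15 -> 6
Step 4: curr=48, set curr.next=prev(20) | reversed so far: 48 -> 20 -> 15 -> 6
Step 5: curr=17, set curr.next=prev(48) | reversed so far: 17 -> 48 -> 20 -> 15 -> 6
Step 6: curr=2, set curr.next=prev(17) | reversed so far: 2 -> 17 -> 48 -> 20 -> 15 -> 6

2 -> 17 -> 48 -> 20 -> 15 -> 6 -> None


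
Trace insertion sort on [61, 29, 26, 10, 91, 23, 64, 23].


Initial: [61, 29, 26, 10, 91, 23, 64, 23]
Insert 29: [29, 61, 26, 10, 91, 23, 64, 23]
Insert 26: [26, 29, 61, 10, 91, 23, 64, 23]
Insert 10: [10, 26, 29, 61, 91, 23, 64, 23]
Insert 91: [10, 26, 29, 61, 91, 23, 64, 23]
Insert 23: [10, 23, 26, 29, 61, 91, 64, 23]
Insert 64: [10, 23, 26, 29, 61, 64, 91, 23]
Insert 23: [10, 23, 23, 26, 29, 61, 64, 91]

Sorted: [10, 23, 23, 26, 29, 61, 64, 91]


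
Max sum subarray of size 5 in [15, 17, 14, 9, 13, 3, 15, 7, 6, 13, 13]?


[0:5]: 68
[1:6]: 56
[2:7]: 54
[3:8]: 47
[4:9]: 44
[5:10]: 44
[6:11]: 54

Max: 68 at [0:5]


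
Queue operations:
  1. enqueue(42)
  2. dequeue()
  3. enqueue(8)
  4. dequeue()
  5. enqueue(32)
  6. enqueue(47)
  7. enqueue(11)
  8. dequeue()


enqueue(42) -> [42]
dequeue()->42, []
enqueue(8) -> [8]
dequeue()->8, []
enqueue(32) -> [32]
enqueue(47) -> [32, 47]
enqueue(11) -> [32, 47, 11]
dequeue()->32, [47, 11]

Final queue: [47, 11]


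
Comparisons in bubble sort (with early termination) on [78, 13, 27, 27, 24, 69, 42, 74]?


Algorithm: bubble sort (with early termination)
Input: [78, 13, 27, 27, 24, 69, 42, 74]
Sorted: [13, 24, 27, 27, 42, 69, 74, 78]

22


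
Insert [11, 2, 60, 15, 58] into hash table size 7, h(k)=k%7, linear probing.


Insert 11: h=4 -> slot 4
Insert 2: h=2 -> slot 2
Insert 60: h=4, 1 probes -> slot 5
Insert 15: h=1 -> slot 1
Insert 58: h=2, 1 probes -> slot 3

Table: [None, 15, 2, 58, 11, 60, None]


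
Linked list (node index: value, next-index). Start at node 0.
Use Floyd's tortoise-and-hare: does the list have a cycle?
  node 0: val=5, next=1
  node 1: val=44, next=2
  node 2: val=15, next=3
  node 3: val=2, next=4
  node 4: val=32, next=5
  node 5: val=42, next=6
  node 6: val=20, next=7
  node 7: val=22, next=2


Floyd's tortoise (slow, +1) and hare (fast, +2):
  init: slow=0, fast=0
  step 1: slow=1, fast=2
  step 2: slow=2, fast=4
  step 3: slow=3, fast=6
  step 4: slow=4, fast=2
  step 5: slow=5, fast=4
  step 6: slow=6, fast=6
  slow == fast at node 6: cycle detected

Cycle: yes


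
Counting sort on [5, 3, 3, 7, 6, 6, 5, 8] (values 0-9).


Input: [5, 3, 3, 7, 6, 6, 5, 8]
Counts: [0, 0, 0, 2, 0, 2, 2, 1, 1, 0]

Sorted: [3, 3, 5, 5, 6, 6, 7, 8]


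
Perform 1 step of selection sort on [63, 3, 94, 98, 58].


Initial: [63, 3, 94, 98, 58]
Step 1: min=3 at 1
  Swap: [3, 63, 94, 98, 58]

After 1 step: [3, 63, 94, 98, 58]


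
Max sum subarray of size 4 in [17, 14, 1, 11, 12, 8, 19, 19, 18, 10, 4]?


[0:4]: 43
[1:5]: 38
[2:6]: 32
[3:7]: 50
[4:8]: 58
[5:9]: 64
[6:10]: 66
[7:11]: 51

Max: 66 at [6:10]


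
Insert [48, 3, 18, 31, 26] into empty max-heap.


Insert 48: [48]
Insert 3: [48, 3]
Insert 18: [48, 3, 18]
Insert 31: [48, 31, 18, 3]
Insert 26: [48, 31, 18, 3, 26]

Final heap: [48, 31, 18, 3, 26]


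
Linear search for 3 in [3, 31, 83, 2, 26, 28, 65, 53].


i=0: 3==3 found!

Found at 0, 1 comps


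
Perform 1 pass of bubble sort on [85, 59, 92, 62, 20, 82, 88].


Initial: [85, 59, 92, 62, 20, 82, 88]
Pass 1: [59, 85, 62, 20, 82, 88, 92] (5 swaps)

After 1 pass: [59, 85, 62, 20, 82, 88, 92]


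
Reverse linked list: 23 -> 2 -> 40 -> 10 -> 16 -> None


Step 1: curr=23, set curr.next=prev(None) | reversed so far: 23
Step 2: curr=2, set curr.next=prev(23) | reversed so far: 2 -> 23
Step 3: curr=40, set curr.next=prev(2) | reversed so far: 40 -> 2 -> 23
Step 4: curr=10, set curr.next=prev(40) | reversed so far: 10 -> 40 -> 2 -> 23
Step 5: curr=16, set curr.next=prev(10) | reversed so far: 16 -> 10 -> 40 -> 2 -> 23

16 -> 10 -> 40 -> 2 -> 23 -> None


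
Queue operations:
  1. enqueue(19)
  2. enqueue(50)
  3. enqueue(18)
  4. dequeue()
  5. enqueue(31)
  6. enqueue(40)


enqueue(19) -> [19]
enqueue(50) -> [19, 50]
enqueue(18) -> [19, 50, 18]
dequeue()->19, [50, 18]
enqueue(31) -> [50, 18, 31]
enqueue(40) -> [50, 18, 31, 40]

Final queue: [50, 18, 31, 40]


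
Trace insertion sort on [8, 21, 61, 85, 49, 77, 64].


Initial: [8, 21, 61, 85, 49, 77, 64]
Insert 21: [8, 21, 61, 85, 49, 77, 64]
Insert 61: [8, 21, 61, 85, 49, 77, 64]
Insert 85: [8, 21, 61, 85, 49, 77, 64]
Insert 49: [8, 21, 49, 61, 85, 77, 64]
Insert 77: [8, 21, 49, 61, 77, 85, 64]
Insert 64: [8, 21, 49, 61, 64, 77, 85]

Sorted: [8, 21, 49, 61, 64, 77, 85]


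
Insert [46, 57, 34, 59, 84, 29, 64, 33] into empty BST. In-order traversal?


Insert 46: root
Insert 57: R from 46
Insert 34: L from 46
Insert 59: R from 46 -> R from 57
Insert 84: R from 46 -> R from 57 -> R from 59
Insert 29: L from 46 -> L from 34
Insert 64: R from 46 -> R from 57 -> R from 59 -> L from 84
Insert 33: L from 46 -> L from 34 -> R from 29

In-order: [29, 33, 34, 46, 57, 59, 64, 84]


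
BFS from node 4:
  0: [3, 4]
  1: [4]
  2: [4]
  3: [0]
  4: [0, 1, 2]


Visit 4, enqueue [0, 1, 2]
Visit 0, enqueue [3]
Visit 1, enqueue []
Visit 2, enqueue []
Visit 3, enqueue []

BFS order: [4, 0, 1, 2, 3]


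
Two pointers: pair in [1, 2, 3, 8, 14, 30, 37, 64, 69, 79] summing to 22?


lo=0(1)+hi=9(79)=80
lo=0(1)+hi=8(69)=70
lo=0(1)+hi=7(64)=65
lo=0(1)+hi=6(37)=38
lo=0(1)+hi=5(30)=31
lo=0(1)+hi=4(14)=15
lo=1(2)+hi=4(14)=16
lo=2(3)+hi=4(14)=17
lo=3(8)+hi=4(14)=22

Yes: 8+14=22


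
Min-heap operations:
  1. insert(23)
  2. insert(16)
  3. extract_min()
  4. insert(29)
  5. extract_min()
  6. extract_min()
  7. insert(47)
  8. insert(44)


insert(23) -> [23]
insert(16) -> [16, 23]
extract_min()->16, [23]
insert(29) -> [23, 29]
extract_min()->23, [29]
extract_min()->29, []
insert(47) -> [47]
insert(44) -> [44, 47]

Final heap: [44, 47]


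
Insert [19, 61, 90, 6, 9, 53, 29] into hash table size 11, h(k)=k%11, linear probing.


Insert 19: h=8 -> slot 8
Insert 61: h=6 -> slot 6
Insert 90: h=2 -> slot 2
Insert 6: h=6, 1 probes -> slot 7
Insert 9: h=9 -> slot 9
Insert 53: h=9, 1 probes -> slot 10
Insert 29: h=7, 4 probes -> slot 0

Table: [29, None, 90, None, None, None, 61, 6, 19, 9, 53]


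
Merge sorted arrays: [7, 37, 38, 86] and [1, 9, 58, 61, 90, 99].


Take 1 from B
Take 7 from A
Take 9 from B
Take 37 from A
Take 38 from A
Take 58 from B
Take 61 from B
Take 86 from A

Merged: [1, 7, 9, 37, 38, 58, 61, 86, 90, 99]


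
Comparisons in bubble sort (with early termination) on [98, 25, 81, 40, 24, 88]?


Algorithm: bubble sort (with early termination)
Input: [98, 25, 81, 40, 24, 88]
Sorted: [24, 25, 40, 81, 88, 98]

15


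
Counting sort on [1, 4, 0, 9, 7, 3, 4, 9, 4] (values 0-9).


Input: [1, 4, 0, 9, 7, 3, 4, 9, 4]
Counts: [1, 1, 0, 1, 3, 0, 0, 1, 0, 2]

Sorted: [0, 1, 3, 4, 4, 4, 7, 9, 9]


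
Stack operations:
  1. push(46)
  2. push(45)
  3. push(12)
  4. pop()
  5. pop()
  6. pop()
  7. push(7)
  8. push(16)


push(46) -> [46]
push(45) -> [46, 45]
push(12) -> [46, 45, 12]
pop()->12, [46, 45]
pop()->45, [46]
pop()->46, []
push(7) -> [7]
push(16) -> [7, 16]

Final stack: [7, 16]


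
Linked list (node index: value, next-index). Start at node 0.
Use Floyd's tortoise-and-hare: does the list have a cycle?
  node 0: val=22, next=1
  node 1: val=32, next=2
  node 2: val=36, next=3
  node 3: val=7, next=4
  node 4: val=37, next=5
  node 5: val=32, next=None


Floyd's tortoise (slow, +1) and hare (fast, +2):
  init: slow=0, fast=0
  step 1: slow=1, fast=2
  step 2: slow=2, fast=4
  step 3: fast 4->5->None, no cycle

Cycle: no


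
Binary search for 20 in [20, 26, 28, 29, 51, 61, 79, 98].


Step 1: lo=0, hi=7, mid=3, val=29
Step 2: lo=0, hi=2, mid=1, val=26
Step 3: lo=0, hi=0, mid=0, val=20

Found at index 0


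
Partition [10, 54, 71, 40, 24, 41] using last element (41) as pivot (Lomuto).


Pivot: 41
  10 <= 41: advance i (no swap)
  40 <= 41: swap -> [10, 40, 71, 54, 24, 41]
  24 <= 41: swap -> [10, 40, 24, 54, 71, 41]
Place pivot at 3: [10, 40, 24, 41, 71, 54]

Partitioned: [10, 40, 24, 41, 71, 54]


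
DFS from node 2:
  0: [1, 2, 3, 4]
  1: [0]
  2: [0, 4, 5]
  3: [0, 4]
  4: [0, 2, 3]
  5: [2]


Visit 2, push [5, 4, 0]
Visit 0, push [4, 3, 1]
Visit 1, push []
Visit 3, push [4]
Visit 4, push []
Visit 5, push []

DFS order: [2, 0, 1, 3, 4, 5]


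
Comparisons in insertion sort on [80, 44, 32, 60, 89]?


Algorithm: insertion sort
Input: [80, 44, 32, 60, 89]
Sorted: [32, 44, 60, 80, 89]

6


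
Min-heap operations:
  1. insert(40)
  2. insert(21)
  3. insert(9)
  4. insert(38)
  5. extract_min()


insert(40) -> [40]
insert(21) -> [21, 40]
insert(9) -> [9, 40, 21]
insert(38) -> [9, 38, 21, 40]
extract_min()->9, [21, 38, 40]

Final heap: [21, 38, 40]


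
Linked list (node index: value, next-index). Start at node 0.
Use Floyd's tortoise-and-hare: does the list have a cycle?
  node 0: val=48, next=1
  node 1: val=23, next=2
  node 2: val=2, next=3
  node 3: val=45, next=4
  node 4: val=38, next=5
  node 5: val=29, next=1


Floyd's tortoise (slow, +1) and hare (fast, +2):
  init: slow=0, fast=0
  step 1: slow=1, fast=2
  step 2: slow=2, fast=4
  step 3: slow=3, fast=1
  step 4: slow=4, fast=3
  step 5: slow=5, fast=5
  slow == fast at node 5: cycle detected

Cycle: yes


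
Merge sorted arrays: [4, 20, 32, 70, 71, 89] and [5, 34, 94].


Take 4 from A
Take 5 from B
Take 20 from A
Take 32 from A
Take 34 from B
Take 70 from A
Take 71 from A
Take 89 from A

Merged: [4, 5, 20, 32, 34, 70, 71, 89, 94]


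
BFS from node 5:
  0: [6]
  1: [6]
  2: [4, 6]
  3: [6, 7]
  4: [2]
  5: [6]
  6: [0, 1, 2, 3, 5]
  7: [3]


Visit 5, enqueue [6]
Visit 6, enqueue [0, 1, 2, 3]
Visit 0, enqueue []
Visit 1, enqueue []
Visit 2, enqueue [4]
Visit 3, enqueue [7]
Visit 4, enqueue []
Visit 7, enqueue []

BFS order: [5, 6, 0, 1, 2, 3, 4, 7]


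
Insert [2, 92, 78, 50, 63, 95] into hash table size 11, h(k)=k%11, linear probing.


Insert 2: h=2 -> slot 2
Insert 92: h=4 -> slot 4
Insert 78: h=1 -> slot 1
Insert 50: h=6 -> slot 6
Insert 63: h=8 -> slot 8
Insert 95: h=7 -> slot 7

Table: [None, 78, 2, None, 92, None, 50, 95, 63, None, None]


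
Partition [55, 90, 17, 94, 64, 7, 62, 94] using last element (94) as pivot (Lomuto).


Pivot: 94
  55 <= 94: advance i (no swap)
  90 <= 94: advance i (no swap)
  17 <= 94: advance i (no swap)
  94 <= 94: advance i (no swap)
  64 <= 94: advance i (no swap)
  7 <= 94: advance i (no swap)
  62 <= 94: advance i (no swap)
Place pivot at 7: [55, 90, 17, 94, 64, 7, 62, 94]

Partitioned: [55, 90, 17, 94, 64, 7, 62, 94]


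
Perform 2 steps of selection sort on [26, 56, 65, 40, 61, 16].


Initial: [26, 56, 65, 40, 61, 16]
Step 1: min=16 at 5
  Swap: [16, 56, 65, 40, 61, 26]
Step 2: min=26 at 5
  Swap: [16, 26, 65, 40, 61, 56]

After 2 steps: [16, 26, 65, 40, 61, 56]


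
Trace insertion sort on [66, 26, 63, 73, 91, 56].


Initial: [66, 26, 63, 73, 91, 56]
Insert 26: [26, 66, 63, 73, 91, 56]
Insert 63: [26, 63, 66, 73, 91, 56]
Insert 73: [26, 63, 66, 73, 91, 56]
Insert 91: [26, 63, 66, 73, 91, 56]
Insert 56: [26, 56, 63, 66, 73, 91]

Sorted: [26, 56, 63, 66, 73, 91]


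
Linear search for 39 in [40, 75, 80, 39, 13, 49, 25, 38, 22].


i=0: 40!=39
i=1: 75!=39
i=2: 80!=39
i=3: 39==39 found!

Found at 3, 4 comps


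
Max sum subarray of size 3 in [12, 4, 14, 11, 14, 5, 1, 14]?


[0:3]: 30
[1:4]: 29
[2:5]: 39
[3:6]: 30
[4:7]: 20
[5:8]: 20

Max: 39 at [2:5]


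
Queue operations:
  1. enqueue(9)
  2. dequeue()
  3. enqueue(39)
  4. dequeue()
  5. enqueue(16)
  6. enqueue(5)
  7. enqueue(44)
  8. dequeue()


enqueue(9) -> [9]
dequeue()->9, []
enqueue(39) -> [39]
dequeue()->39, []
enqueue(16) -> [16]
enqueue(5) -> [16, 5]
enqueue(44) -> [16, 5, 44]
dequeue()->16, [5, 44]

Final queue: [5, 44]


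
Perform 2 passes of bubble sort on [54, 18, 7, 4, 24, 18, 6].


Initial: [54, 18, 7, 4, 24, 18, 6]
Pass 1: [18, 7, 4, 24, 18, 6, 54] (6 swaps)
Pass 2: [7, 4, 18, 18, 6, 24, 54] (4 swaps)

After 2 passes: [7, 4, 18, 18, 6, 24, 54]


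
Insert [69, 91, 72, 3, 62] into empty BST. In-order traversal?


Insert 69: root
Insert 91: R from 69
Insert 72: R from 69 -> L from 91
Insert 3: L from 69
Insert 62: L from 69 -> R from 3

In-order: [3, 62, 69, 72, 91]


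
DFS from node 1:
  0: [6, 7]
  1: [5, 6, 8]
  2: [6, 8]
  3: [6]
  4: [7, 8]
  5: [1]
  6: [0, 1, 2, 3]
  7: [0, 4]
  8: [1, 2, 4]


Visit 1, push [8, 6, 5]
Visit 5, push []
Visit 6, push [3, 2, 0]
Visit 0, push [7]
Visit 7, push [4]
Visit 4, push [8]
Visit 8, push [2]
Visit 2, push []
Visit 3, push []

DFS order: [1, 5, 6, 0, 7, 4, 8, 2, 3]


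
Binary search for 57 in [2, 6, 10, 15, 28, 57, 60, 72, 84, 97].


Step 1: lo=0, hi=9, mid=4, val=28
Step 2: lo=5, hi=9, mid=7, val=72
Step 3: lo=5, hi=6, mid=5, val=57

Found at index 5


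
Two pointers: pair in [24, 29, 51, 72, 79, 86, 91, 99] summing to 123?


lo=0(24)+hi=7(99)=123

Yes: 24+99=123


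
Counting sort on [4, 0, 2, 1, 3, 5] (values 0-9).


Input: [4, 0, 2, 1, 3, 5]
Counts: [1, 1, 1, 1, 1, 1, 0, 0, 0, 0]

Sorted: [0, 1, 2, 3, 4, 5]


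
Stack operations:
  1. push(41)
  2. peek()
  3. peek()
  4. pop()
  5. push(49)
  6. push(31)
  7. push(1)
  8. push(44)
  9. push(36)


push(41) -> [41]
peek()->41
peek()->41
pop()->41, []
push(49) -> [49]
push(31) -> [49, 31]
push(1) -> [49, 31, 1]
push(44) -> [49, 31, 1, 44]
push(36) -> [49, 31, 1, 44, 36]

Final stack: [49, 31, 1, 44, 36]


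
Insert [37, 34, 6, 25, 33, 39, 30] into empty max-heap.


Insert 37: [37]
Insert 34: [37, 34]
Insert 6: [37, 34, 6]
Insert 25: [37, 34, 6, 25]
Insert 33: [37, 34, 6, 25, 33]
Insert 39: [39, 34, 37, 25, 33, 6]
Insert 30: [39, 34, 37, 25, 33, 6, 30]

Final heap: [39, 34, 37, 25, 33, 6, 30]


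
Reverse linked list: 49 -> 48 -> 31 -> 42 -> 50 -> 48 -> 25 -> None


Step 1: curr=49, set curr.next=prev(None) | reversed so far: 49
Step 2: curr=48, set curr.next=prev(49) | reversed so far: 48 -> 49
Step 3: curr=31, set curr.next=prev(48) | reversed so far: 31 -> 48 -> 49
Step 4: curr=42, set curr.next=prev(31) | reversed so far: 42 -> 31 -> 48 -> 49
Step 5: curr=50, set curr.next=prev(42) | reversed so far: 50 -> 42 -> 31 -> 48 -> 49
Step 6: curr=48, set curr.next=prev(50) | reversed so far: 48 -> 50 -> 42 -> 31 -> 48 -> 49
Step 7: curr=25, set curr.next=prev(48) | reversed so far: 25 -> 48 -> 50 -> 42 -> 31 -> 48 -> 49

25 -> 48 -> 50 -> 42 -> 31 -> 48 -> 49 -> None


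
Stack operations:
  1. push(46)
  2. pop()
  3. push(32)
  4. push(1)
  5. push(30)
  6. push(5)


push(46) -> [46]
pop()->46, []
push(32) -> [32]
push(1) -> [32, 1]
push(30) -> [32, 1, 30]
push(5) -> [32, 1, 30, 5]

Final stack: [32, 1, 30, 5]


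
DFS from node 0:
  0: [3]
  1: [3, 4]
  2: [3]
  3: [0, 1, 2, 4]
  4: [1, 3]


Visit 0, push [3]
Visit 3, push [4, 2, 1]
Visit 1, push [4]
Visit 4, push []
Visit 2, push []

DFS order: [0, 3, 1, 4, 2]


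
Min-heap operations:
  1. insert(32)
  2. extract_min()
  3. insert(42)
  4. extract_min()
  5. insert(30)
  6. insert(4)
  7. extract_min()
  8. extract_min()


insert(32) -> [32]
extract_min()->32, []
insert(42) -> [42]
extract_min()->42, []
insert(30) -> [30]
insert(4) -> [4, 30]
extract_min()->4, [30]
extract_min()->30, []

Final heap: []


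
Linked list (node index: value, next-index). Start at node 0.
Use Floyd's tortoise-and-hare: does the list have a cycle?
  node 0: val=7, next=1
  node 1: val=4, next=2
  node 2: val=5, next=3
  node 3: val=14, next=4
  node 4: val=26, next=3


Floyd's tortoise (slow, +1) and hare (fast, +2):
  init: slow=0, fast=0
  step 1: slow=1, fast=2
  step 2: slow=2, fast=4
  step 3: slow=3, fast=4
  step 4: slow=4, fast=4
  slow == fast at node 4: cycle detected

Cycle: yes


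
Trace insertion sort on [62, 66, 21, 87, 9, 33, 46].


Initial: [62, 66, 21, 87, 9, 33, 46]
Insert 66: [62, 66, 21, 87, 9, 33, 46]
Insert 21: [21, 62, 66, 87, 9, 33, 46]
Insert 87: [21, 62, 66, 87, 9, 33, 46]
Insert 9: [9, 21, 62, 66, 87, 33, 46]
Insert 33: [9, 21, 33, 62, 66, 87, 46]
Insert 46: [9, 21, 33, 46, 62, 66, 87]

Sorted: [9, 21, 33, 46, 62, 66, 87]


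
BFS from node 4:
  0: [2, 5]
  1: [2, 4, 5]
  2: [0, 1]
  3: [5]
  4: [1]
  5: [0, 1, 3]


Visit 4, enqueue [1]
Visit 1, enqueue [2, 5]
Visit 2, enqueue [0]
Visit 5, enqueue [3]
Visit 0, enqueue []
Visit 3, enqueue []

BFS order: [4, 1, 2, 5, 0, 3]


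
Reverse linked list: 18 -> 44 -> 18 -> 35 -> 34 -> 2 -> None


Step 1: curr=18, set curr.next=prev(None) | reversed so far: 18
Step 2: curr=44, set curr.next=prev(18) | reversed so far: 44 -> 18
Step 3: curr=18, set curr.next=prev(44) | reversed so far: 18 -> 44 -> 18
Step 4: curr=35, set curr.next=prev(18) | reversed so far: 35 -> 18 -> 44 -> 18
Step 5: curr=34, set curr.next=prev(35) | reversed so far: 34 -> 35 -> 18 -> 44 -> 18
Step 6: curr=2, set curr.next=prev(34) | reversed so far: 2 -> 34 -> 35 -> 18 -> 44 -> 18

2 -> 34 -> 35 -> 18 -> 44 -> 18 -> None


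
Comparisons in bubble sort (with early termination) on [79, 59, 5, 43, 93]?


Algorithm: bubble sort (with early termination)
Input: [79, 59, 5, 43, 93]
Sorted: [5, 43, 59, 79, 93]

9


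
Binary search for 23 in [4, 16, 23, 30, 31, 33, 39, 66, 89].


Step 1: lo=0, hi=8, mid=4, val=31
Step 2: lo=0, hi=3, mid=1, val=16
Step 3: lo=2, hi=3, mid=2, val=23

Found at index 2


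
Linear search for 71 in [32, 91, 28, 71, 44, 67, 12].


i=0: 32!=71
i=1: 91!=71
i=2: 28!=71
i=3: 71==71 found!

Found at 3, 4 comps


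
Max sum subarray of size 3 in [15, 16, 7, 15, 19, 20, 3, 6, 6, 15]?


[0:3]: 38
[1:4]: 38
[2:5]: 41
[3:6]: 54
[4:7]: 42
[5:8]: 29
[6:9]: 15
[7:10]: 27

Max: 54 at [3:6]


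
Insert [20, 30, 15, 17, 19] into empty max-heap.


Insert 20: [20]
Insert 30: [30, 20]
Insert 15: [30, 20, 15]
Insert 17: [30, 20, 15, 17]
Insert 19: [30, 20, 15, 17, 19]

Final heap: [30, 20, 15, 17, 19]


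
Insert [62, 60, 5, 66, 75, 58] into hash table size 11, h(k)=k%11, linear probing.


Insert 62: h=7 -> slot 7
Insert 60: h=5 -> slot 5
Insert 5: h=5, 1 probes -> slot 6
Insert 66: h=0 -> slot 0
Insert 75: h=9 -> slot 9
Insert 58: h=3 -> slot 3

Table: [66, None, None, 58, None, 60, 5, 62, None, 75, None]


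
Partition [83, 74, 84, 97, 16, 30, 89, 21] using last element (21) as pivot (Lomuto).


Pivot: 21
  16 <= 21: swap -> [16, 74, 84, 97, 83, 30, 89, 21]
Place pivot at 1: [16, 21, 84, 97, 83, 30, 89, 74]

Partitioned: [16, 21, 84, 97, 83, 30, 89, 74]


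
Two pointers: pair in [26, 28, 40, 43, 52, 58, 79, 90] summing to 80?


lo=0(26)+hi=7(90)=116
lo=0(26)+hi=6(79)=105
lo=0(26)+hi=5(58)=84
lo=0(26)+hi=4(52)=78
lo=1(28)+hi=4(52)=80

Yes: 28+52=80


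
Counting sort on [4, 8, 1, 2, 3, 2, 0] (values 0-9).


Input: [4, 8, 1, 2, 3, 2, 0]
Counts: [1, 1, 2, 1, 1, 0, 0, 0, 1, 0]

Sorted: [0, 1, 2, 2, 3, 4, 8]


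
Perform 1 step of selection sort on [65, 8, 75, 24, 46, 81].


Initial: [65, 8, 75, 24, 46, 81]
Step 1: min=8 at 1
  Swap: [8, 65, 75, 24, 46, 81]

After 1 step: [8, 65, 75, 24, 46, 81]


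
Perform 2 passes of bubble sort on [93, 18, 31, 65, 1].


Initial: [93, 18, 31, 65, 1]
Pass 1: [18, 31, 65, 1, 93] (4 swaps)
Pass 2: [18, 31, 1, 65, 93] (1 swaps)

After 2 passes: [18, 31, 1, 65, 93]


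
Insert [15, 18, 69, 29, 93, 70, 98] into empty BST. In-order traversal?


Insert 15: root
Insert 18: R from 15
Insert 69: R from 15 -> R from 18
Insert 29: R from 15 -> R from 18 -> L from 69
Insert 93: R from 15 -> R from 18 -> R from 69
Insert 70: R from 15 -> R from 18 -> R from 69 -> L from 93
Insert 98: R from 15 -> R from 18 -> R from 69 -> R from 93

In-order: [15, 18, 29, 69, 70, 93, 98]


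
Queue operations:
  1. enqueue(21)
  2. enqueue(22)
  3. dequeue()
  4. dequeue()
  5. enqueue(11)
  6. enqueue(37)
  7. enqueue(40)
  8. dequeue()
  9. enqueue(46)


enqueue(21) -> [21]
enqueue(22) -> [21, 22]
dequeue()->21, [22]
dequeue()->22, []
enqueue(11) -> [11]
enqueue(37) -> [11, 37]
enqueue(40) -> [11, 37, 40]
dequeue()->11, [37, 40]
enqueue(46) -> [37, 40, 46]

Final queue: [37, 40, 46]


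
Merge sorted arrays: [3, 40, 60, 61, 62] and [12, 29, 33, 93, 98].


Take 3 from A
Take 12 from B
Take 29 from B
Take 33 from B
Take 40 from A
Take 60 from A
Take 61 from A
Take 62 from A

Merged: [3, 12, 29, 33, 40, 60, 61, 62, 93, 98]


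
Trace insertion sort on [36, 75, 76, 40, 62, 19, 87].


Initial: [36, 75, 76, 40, 62, 19, 87]
Insert 75: [36, 75, 76, 40, 62, 19, 87]
Insert 76: [36, 75, 76, 40, 62, 19, 87]
Insert 40: [36, 40, 75, 76, 62, 19, 87]
Insert 62: [36, 40, 62, 75, 76, 19, 87]
Insert 19: [19, 36, 40, 62, 75, 76, 87]
Insert 87: [19, 36, 40, 62, 75, 76, 87]

Sorted: [19, 36, 40, 62, 75, 76, 87]


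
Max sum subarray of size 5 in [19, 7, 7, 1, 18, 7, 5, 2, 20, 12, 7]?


[0:5]: 52
[1:6]: 40
[2:7]: 38
[3:8]: 33
[4:9]: 52
[5:10]: 46
[6:11]: 46

Max: 52 at [0:5]


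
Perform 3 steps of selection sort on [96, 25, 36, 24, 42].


Initial: [96, 25, 36, 24, 42]
Step 1: min=24 at 3
  Swap: [24, 25, 36, 96, 42]
Step 2: min=25 at 1
  Swap: [24, 25, 36, 96, 42]
Step 3: min=36 at 2
  Swap: [24, 25, 36, 96, 42]

After 3 steps: [24, 25, 36, 96, 42]


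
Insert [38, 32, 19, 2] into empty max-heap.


Insert 38: [38]
Insert 32: [38, 32]
Insert 19: [38, 32, 19]
Insert 2: [38, 32, 19, 2]

Final heap: [38, 32, 19, 2]


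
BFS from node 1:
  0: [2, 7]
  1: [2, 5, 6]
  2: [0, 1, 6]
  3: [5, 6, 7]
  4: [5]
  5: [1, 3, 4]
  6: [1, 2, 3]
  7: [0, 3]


Visit 1, enqueue [2, 5, 6]
Visit 2, enqueue [0]
Visit 5, enqueue [3, 4]
Visit 6, enqueue []
Visit 0, enqueue [7]
Visit 3, enqueue []
Visit 4, enqueue []
Visit 7, enqueue []

BFS order: [1, 2, 5, 6, 0, 3, 4, 7]


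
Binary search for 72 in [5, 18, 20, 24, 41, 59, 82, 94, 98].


Step 1: lo=0, hi=8, mid=4, val=41
Step 2: lo=5, hi=8, mid=6, val=82
Step 3: lo=5, hi=5, mid=5, val=59

Not found


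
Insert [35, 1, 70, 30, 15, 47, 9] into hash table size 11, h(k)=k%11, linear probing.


Insert 35: h=2 -> slot 2
Insert 1: h=1 -> slot 1
Insert 70: h=4 -> slot 4
Insert 30: h=8 -> slot 8
Insert 15: h=4, 1 probes -> slot 5
Insert 47: h=3 -> slot 3
Insert 9: h=9 -> slot 9

Table: [None, 1, 35, 47, 70, 15, None, None, 30, 9, None]


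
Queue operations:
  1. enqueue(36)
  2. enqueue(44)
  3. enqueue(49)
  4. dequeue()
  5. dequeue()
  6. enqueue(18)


enqueue(36) -> [36]
enqueue(44) -> [36, 44]
enqueue(49) -> [36, 44, 49]
dequeue()->36, [44, 49]
dequeue()->44, [49]
enqueue(18) -> [49, 18]

Final queue: [49, 18]


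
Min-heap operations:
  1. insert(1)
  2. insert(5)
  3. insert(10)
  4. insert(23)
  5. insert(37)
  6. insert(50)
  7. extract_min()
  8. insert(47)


insert(1) -> [1]
insert(5) -> [1, 5]
insert(10) -> [1, 5, 10]
insert(23) -> [1, 5, 10, 23]
insert(37) -> [1, 5, 10, 23, 37]
insert(50) -> [1, 5, 10, 23, 37, 50]
extract_min()->1, [5, 23, 10, 50, 37]
insert(47) -> [5, 23, 10, 50, 37, 47]

Final heap: [5, 23, 10, 50, 37, 47]


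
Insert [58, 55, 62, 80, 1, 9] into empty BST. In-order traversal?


Insert 58: root
Insert 55: L from 58
Insert 62: R from 58
Insert 80: R from 58 -> R from 62
Insert 1: L from 58 -> L from 55
Insert 9: L from 58 -> L from 55 -> R from 1

In-order: [1, 9, 55, 58, 62, 80]


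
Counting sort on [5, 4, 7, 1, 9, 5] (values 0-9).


Input: [5, 4, 7, 1, 9, 5]
Counts: [0, 1, 0, 0, 1, 2, 0, 1, 0, 1]

Sorted: [1, 4, 5, 5, 7, 9]


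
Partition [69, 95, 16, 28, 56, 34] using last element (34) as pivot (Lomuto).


Pivot: 34
  16 <= 34: swap -> [16, 95, 69, 28, 56, 34]
  28 <= 34: swap -> [16, 28, 69, 95, 56, 34]
Place pivot at 2: [16, 28, 34, 95, 56, 69]

Partitioned: [16, 28, 34, 95, 56, 69]


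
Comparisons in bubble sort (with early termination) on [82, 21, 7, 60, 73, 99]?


Algorithm: bubble sort (with early termination)
Input: [82, 21, 7, 60, 73, 99]
Sorted: [7, 21, 60, 73, 82, 99]

12


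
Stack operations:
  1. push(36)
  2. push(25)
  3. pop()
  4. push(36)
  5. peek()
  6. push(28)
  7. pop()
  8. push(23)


push(36) -> [36]
push(25) -> [36, 25]
pop()->25, [36]
push(36) -> [36, 36]
peek()->36
push(28) -> [36, 36, 28]
pop()->28, [36, 36]
push(23) -> [36, 36, 23]

Final stack: [36, 36, 23]


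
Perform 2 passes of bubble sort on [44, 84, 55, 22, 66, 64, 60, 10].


Initial: [44, 84, 55, 22, 66, 64, 60, 10]
Pass 1: [44, 55, 22, 66, 64, 60, 10, 84] (6 swaps)
Pass 2: [44, 22, 55, 64, 60, 10, 66, 84] (4 swaps)

After 2 passes: [44, 22, 55, 64, 60, 10, 66, 84]


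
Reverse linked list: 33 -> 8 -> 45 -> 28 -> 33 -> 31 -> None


Step 1: curr=33, set curr.next=prev(None) | reversed so far: 33
Step 2: curr=8, set curr.next=prev(33) | reversed so far: 8 -> 33
Step 3: curr=45, set curr.next=prev(8) | reversed so far: 45 -> 8 -> 33
Step 4: curr=28, set curr.next=prev(45) | reversed so far: 28 -> 45 -> 8 -> 33
Step 5: curr=33, set curr.next=prev(28) | reversed so far: 33 -> 28 -> 45 -> 8 -> 33
Step 6: curr=31, set curr.next=prev(33) | reversed so far: 31 -> 33 -> 28 -> 45 -> 8 -> 33

31 -> 33 -> 28 -> 45 -> 8 -> 33 -> None


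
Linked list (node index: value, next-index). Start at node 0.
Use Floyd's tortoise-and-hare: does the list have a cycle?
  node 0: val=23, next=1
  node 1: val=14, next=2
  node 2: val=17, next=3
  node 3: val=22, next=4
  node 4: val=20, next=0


Floyd's tortoise (slow, +1) and hare (fast, +2):
  init: slow=0, fast=0
  step 1: slow=1, fast=2
  step 2: slow=2, fast=4
  step 3: slow=3, fast=1
  step 4: slow=4, fast=3
  step 5: slow=0, fast=0
  slow == fast at node 0: cycle detected

Cycle: yes


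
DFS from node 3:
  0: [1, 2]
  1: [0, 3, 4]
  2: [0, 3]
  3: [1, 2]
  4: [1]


Visit 3, push [2, 1]
Visit 1, push [4, 0]
Visit 0, push [2]
Visit 2, push []
Visit 4, push []

DFS order: [3, 1, 0, 2, 4]


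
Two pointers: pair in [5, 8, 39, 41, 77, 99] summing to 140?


lo=0(5)+hi=5(99)=104
lo=1(8)+hi=5(99)=107
lo=2(39)+hi=5(99)=138
lo=3(41)+hi=5(99)=140

Yes: 41+99=140


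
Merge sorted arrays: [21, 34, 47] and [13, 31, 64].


Take 13 from B
Take 21 from A
Take 31 from B
Take 34 from A
Take 47 from A

Merged: [13, 21, 31, 34, 47, 64]


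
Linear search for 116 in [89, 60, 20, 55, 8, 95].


i=0: 89!=116
i=1: 60!=116
i=2: 20!=116
i=3: 55!=116
i=4: 8!=116
i=5: 95!=116

Not found, 6 comps


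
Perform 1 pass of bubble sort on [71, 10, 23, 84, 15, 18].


Initial: [71, 10, 23, 84, 15, 18]
Pass 1: [10, 23, 71, 15, 18, 84] (4 swaps)

After 1 pass: [10, 23, 71, 15, 18, 84]


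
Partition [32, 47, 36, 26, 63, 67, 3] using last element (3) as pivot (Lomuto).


Pivot: 3
Place pivot at 0: [3, 47, 36, 26, 63, 67, 32]

Partitioned: [3, 47, 36, 26, 63, 67, 32]


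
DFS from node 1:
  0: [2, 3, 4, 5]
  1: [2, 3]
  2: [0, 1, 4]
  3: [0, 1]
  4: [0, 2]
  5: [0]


Visit 1, push [3, 2]
Visit 2, push [4, 0]
Visit 0, push [5, 4, 3]
Visit 3, push []
Visit 4, push []
Visit 5, push []

DFS order: [1, 2, 0, 3, 4, 5]


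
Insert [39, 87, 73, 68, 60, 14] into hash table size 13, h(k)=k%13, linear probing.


Insert 39: h=0 -> slot 0
Insert 87: h=9 -> slot 9
Insert 73: h=8 -> slot 8
Insert 68: h=3 -> slot 3
Insert 60: h=8, 2 probes -> slot 10
Insert 14: h=1 -> slot 1

Table: [39, 14, None, 68, None, None, None, None, 73, 87, 60, None, None]


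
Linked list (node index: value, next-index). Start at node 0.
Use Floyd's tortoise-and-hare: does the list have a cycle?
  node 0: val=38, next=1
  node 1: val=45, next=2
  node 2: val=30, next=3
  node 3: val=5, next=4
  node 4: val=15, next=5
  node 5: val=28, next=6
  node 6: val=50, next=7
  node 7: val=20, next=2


Floyd's tortoise (slow, +1) and hare (fast, +2):
  init: slow=0, fast=0
  step 1: slow=1, fast=2
  step 2: slow=2, fast=4
  step 3: slow=3, fast=6
  step 4: slow=4, fast=2
  step 5: slow=5, fast=4
  step 6: slow=6, fast=6
  slow == fast at node 6: cycle detected

Cycle: yes


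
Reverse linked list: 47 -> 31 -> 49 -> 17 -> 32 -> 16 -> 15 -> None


Step 1: curr=47, set curr.next=prev(None) | reversed so far: 47
Step 2: curr=31, set curr.next=prev(47) | reversed so far: 31 -> 47
Step 3: curr=49, set curr.next=prev(31) | reversed so far: 49 -> 31 -> 47
Step 4: curr=17, set curr.next=prev(49) | reversed so far: 17 -> 49 -> 31 -> 47
Step 5: curr=32, set curr.next=prev(17) | reversed so far: 32 -> 17 -> 49 -> 31 -> 47
Step 6: curr=16, set curr.next=prev(32) | reversed so far: 16 -> 32 -> 17 -> 49 -> 31 -> 47
Step 7: curr=15, set curr.next=prev(16) | reversed so far: 15 -> 16 -> 32 -> 17 -> 49 -> 31 -> 47

15 -> 16 -> 32 -> 17 -> 49 -> 31 -> 47 -> None


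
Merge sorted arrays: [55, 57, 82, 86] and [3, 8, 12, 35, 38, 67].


Take 3 from B
Take 8 from B
Take 12 from B
Take 35 from B
Take 38 from B
Take 55 from A
Take 57 from A
Take 67 from B

Merged: [3, 8, 12, 35, 38, 55, 57, 67, 82, 86]
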